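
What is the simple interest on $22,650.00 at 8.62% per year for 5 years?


Formula: I = P * r * t
Substituting: I = $22,650.00 * 0.0862 * 5
Step: I = $22,650.00 * 0.431
I = $9,762.15

$9,762.15


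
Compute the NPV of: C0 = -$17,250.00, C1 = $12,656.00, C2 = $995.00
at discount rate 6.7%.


Formula: NPV = C0 + C1/(1+r) + C2/(1+r)^2
Discount C1: $12,656.00 / (1 + 0.067) = $11,861.29
Discount C2: $995.00 / (1 + 0.067)^2 = $873.97
NPV = -$17,250.00 + $11,861.29 + $873.97 = -$4,514.74

-$4,514.74


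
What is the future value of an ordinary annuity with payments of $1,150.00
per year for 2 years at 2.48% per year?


Formula: FV = PMT * ((1+r)^n - 1) / r
Growth factor: (1 + 0.0248)^2 = 1.050215
Numerator: 1.050215 - 1 = 0.050215
FV = $1,150.00 * 0.050215 / 0.0248 = $2,328.52

$2,328.52


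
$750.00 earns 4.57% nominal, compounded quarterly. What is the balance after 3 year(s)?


Formula: FV = P * (1 + r/m)^(m*t)
Period rate: r/m = 0.0457 / 4 = 0.011425
Total periods: m*t = 4 * 3 = 12
Growth factor: (1 + 0.011425)^12 = 1.146052
FV = $750.00 * 1.146052 = $859.54

$859.54


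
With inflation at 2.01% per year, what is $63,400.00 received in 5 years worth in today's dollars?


Formula: Real value = nominal / (1 + inflation)^years
Price level: (1 + 0.0201)^5 = 1.104622
Real value = $63,400.00 / 1.104622 = $57,395.19

$57,395.19


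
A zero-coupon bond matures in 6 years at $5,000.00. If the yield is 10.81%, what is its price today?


Formula: Price = FV / (1 + r)^n
Substituting: Price = $5,000.00 / (1 + 0.1081)^6
Discount factor: (1.1081)^6 = 1.851287
Price = $5,000.00 / 1.851287 = $2,700.82

$2,700.82


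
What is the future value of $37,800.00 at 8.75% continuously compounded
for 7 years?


Formula: FV = P * e^(r*t)
Exponent: r*t = 0.0875 * 7 = 0.6125
e^(0.6125) = 1.845038
FV = $37,800.00 * 1.845038 = $69,742.45

$69,742.45


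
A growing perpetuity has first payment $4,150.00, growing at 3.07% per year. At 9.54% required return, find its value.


Formula: PV = C / (r - g)
Spread: r - g = 0.0954 - 0.0307 = 0.0647
Substituting: PV = $4,150.00 / 0.0647
PV = $64,142.19

$64,142.19


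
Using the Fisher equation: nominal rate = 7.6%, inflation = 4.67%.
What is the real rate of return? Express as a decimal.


Formula: (1 + r_real) = (1 + r_nom) / (1 + inflation)
Substituting: (1 + r_real) = 1.076 / 1.0467
(1 + r_real) = 1.027993
r_real = 1.027993 - 1 = 0.027993

0.027993


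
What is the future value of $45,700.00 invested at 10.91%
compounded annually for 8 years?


Formula: FV = P * (1 + r)^n
Substituting: FV = $45,700.00 * (1 + 0.1091)^8
Growth factor: (1.1091)^8 = 2.289632
FV = $45,700.00 * 2.289632 = $104,636.17

$104,636.17


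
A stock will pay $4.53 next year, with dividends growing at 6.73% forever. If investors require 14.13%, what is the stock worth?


Formula: P = D1 / (r - g)
Spread: r - g = 0.1413 - 0.0673 = 0.074
Substituting: P = $4.53 / 0.074
P = $61.22

$61.22


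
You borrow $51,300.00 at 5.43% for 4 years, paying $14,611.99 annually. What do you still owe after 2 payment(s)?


Formula: Balance = PV*(1+r)^k - PMT*((1+r)^k - 1)/r
Growth: (1 + 0.0543)^2 = 1.111548
Accumulated factor: ((1+r)^k - 1)/r = 2.0543
Balance = $51,300.00 * 1.111548 - $14,611.99 * 2.0543
Balance = $27,005.03

$27,005.03


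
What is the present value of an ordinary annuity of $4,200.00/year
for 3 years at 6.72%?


Formula: PV = PMT * (1 - (1+r)^(-n)) / r
Discount factor: (1 + 0.0672)^(-3) = 0.82274
Bracket: 1 - 0.82274 = 0.17726
PV = $4,200.00 * 0.17726 / 0.0672 = $11,078.76

$11,078.76


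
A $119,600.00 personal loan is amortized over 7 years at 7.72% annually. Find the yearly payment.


Formula: PMT = PV * r / (1 - (1+r)^(-n))
Denominator: 1 - (1 + 0.0772)^(-7) = 0.40581
Numerator: $119,600.00 * 0.0772 = 9233.12
PMT = 9233.12 / 0.40581 = $22,752.34

$22,752.34


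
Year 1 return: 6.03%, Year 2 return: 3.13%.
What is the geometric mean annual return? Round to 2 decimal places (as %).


Formula: Geometric mean = ((1+r1)*(1+r2))^(1/2) - 1
Product: (1 + 0.0603) * (1 + 0.0313) = 1.0603 * 1.0313 = 1.093487
Square root: 1.093487^0.5 = 1.045699
Geometric mean = 1.045699 - 1 = 0.045699
As percentage: 4.57%

4.57%


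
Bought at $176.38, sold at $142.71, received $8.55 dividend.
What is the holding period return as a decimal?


Formula: HPR = (P1 - P0 + D) / P0
Gain: $142.71 - $176.38 + $8.55 = -$25.12
HPR = -$25.12 / $176.38 = -0.1424

-0.1424


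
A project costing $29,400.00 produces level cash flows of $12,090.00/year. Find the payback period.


Formula: Payback = investment / annual cash flow
Substituting: Payback = $29,400.00 / $12,090.00
Payback = 2.4318 years

2.4318 years


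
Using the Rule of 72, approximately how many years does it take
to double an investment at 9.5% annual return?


Formula: Years ≈ 72 / r
Substituting: Years ≈ 72 / 9.5
Years ≈ 7.6

7.6 years


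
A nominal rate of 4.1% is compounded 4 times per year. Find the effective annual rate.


Formula: EAR = (1 + r/m)^m - 1
Period rate: r/m = 0.041 / 4 = 0.01025
Compounding: (1 + 0.01025)^4 = 1.041635
EAR = 1.041635 - 1 = 0.041635

0.041635


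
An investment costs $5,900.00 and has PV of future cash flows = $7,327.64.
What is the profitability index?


Formula: PI = PV(cash flows) / initial investment
Substituting: PI = $7,327.64 / $5,900.00
PI = 1.242

1.242


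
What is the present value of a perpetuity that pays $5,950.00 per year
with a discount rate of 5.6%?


Formula: PV = C / r
Substituting: PV = $5,950.00 / 0.056
PV = $106,250.00

$106,250.00


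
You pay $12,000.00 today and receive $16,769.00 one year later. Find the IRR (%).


Formula: IRR = C1/C0 - 1
Substituting: IRR = $16,769.00 / $12,000.00 - 1
Ratio: 1.397417 - 1 = 0.397417
IRR = 39.7417%

39.7417%


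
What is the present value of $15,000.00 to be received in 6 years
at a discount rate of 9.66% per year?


Formula: PV = FV / (1 + r)^n
Substituting: PV = $15,000.00 / (1 + 0.0966)^6
Discount factor: (1.0966)^6 = 1.738959
PV = $15,000.00 / 1.738959 = $8,625.85

$8,625.85


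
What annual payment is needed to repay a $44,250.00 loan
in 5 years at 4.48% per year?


Formula: PMT = PV * r / (1 - (1+r)^(-n))
Denominator: 1 - (1 + 0.0448)^(-5) = 0.196781
Numerator: $44,250.00 * 0.0448 = 1982.4
PMT = 1982.4 / 0.196781 = $10,074.16

$10,074.16


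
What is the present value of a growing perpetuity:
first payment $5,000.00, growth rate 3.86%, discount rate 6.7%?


Formula: PV = C / (r - g)
Spread: r - g = 0.067 - 0.0386 = 0.0284
Substituting: PV = $5,000.00 / 0.0284
PV = $176,056.34

$176,056.34


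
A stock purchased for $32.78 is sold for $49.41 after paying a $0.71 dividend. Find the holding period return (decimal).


Formula: HPR = (P1 - P0 + D) / P0
Gain: $49.41 - $32.78 + $0.71 = $17.34
HPR = $17.34 / $32.78 = 0.529

0.529


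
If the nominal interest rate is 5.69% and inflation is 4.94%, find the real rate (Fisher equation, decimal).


Formula: (1 + r_real) = (1 + r_nom) / (1 + inflation)
Substituting: (1 + r_real) = 1.0569 / 1.0494
(1 + r_real) = 1.007147
r_real = 1.007147 - 1 = 0.007147

0.007147


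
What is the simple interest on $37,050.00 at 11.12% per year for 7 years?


Formula: I = P * r * t
Substituting: I = $37,050.00 * 0.1112 * 7
Step: I = $37,050.00 * 0.7784
I = $28,839.72

$28,839.72


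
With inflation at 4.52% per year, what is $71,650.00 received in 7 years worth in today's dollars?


Formula: Real value = nominal / (1 + inflation)^years
Price level: (1 + 0.0452)^7 = 1.362686
Real value = $71,650.00 / 1.362686 = $52,579.98

$52,579.98


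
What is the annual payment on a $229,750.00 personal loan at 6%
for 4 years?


Formula: PMT = PV * r / (1 - (1+r)^(-n))
Denominator: 1 - (1 + 0.06)^(-4) = 0.207906
Numerator: $229,750.00 * 0.06 = 13785.0
PMT = 13785.0 / 0.207906 = $66,303.90

$66,303.90


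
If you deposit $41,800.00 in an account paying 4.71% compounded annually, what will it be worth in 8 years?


Formula: FV = P * (1 + r)^n
Substituting: FV = $41,800.00 * (1 + 0.0471)^8
Growth factor: (1.0471)^8 = 1.445125
FV = $41,800.00 * 1.445125 = $60,406.21

$60,406.21


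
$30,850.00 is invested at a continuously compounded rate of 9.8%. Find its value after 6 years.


Formula: FV = P * e^(r*t)
Exponent: r*t = 0.098 * 6 = 0.588
e^(0.588) = 1.800384
FV = $30,850.00 * 1.800384 = $55,541.85

$55,541.85


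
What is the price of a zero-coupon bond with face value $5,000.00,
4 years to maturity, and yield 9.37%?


Formula: Price = FV / (1 + r)^n
Substituting: Price = $5,000.00 / (1 + 0.0937)^4
Discount factor: (1.0937)^4 = 1.430846
Price = $5,000.00 / 1.430846 = $3,494.44

$3,494.44


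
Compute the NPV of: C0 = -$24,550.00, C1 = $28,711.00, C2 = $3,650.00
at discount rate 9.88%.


Formula: NPV = C0 + C1/(1+r) + C2/(1+r)^2
Discount C1: $28,711.00 / (1 + 0.0988) = $26,129.41
Discount C2: $3,650.00 / (1 + 0.0988)^2 = $3,023.12
NPV = -$24,550.00 + $26,129.41 + $3,023.12 = $4,602.54

$4,602.54


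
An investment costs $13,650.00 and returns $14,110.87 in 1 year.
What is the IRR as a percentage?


Formula: IRR = C1/C0 - 1
Substituting: IRR = $14,110.87 / $13,650.00 - 1
Ratio: 1.033763 - 1 = 0.033763
IRR = 3.3763%

3.3763%


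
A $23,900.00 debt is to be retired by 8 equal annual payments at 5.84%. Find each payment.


Formula: PMT = PV * r / (1 - (1+r)^(-n))
Denominator: 1 - (1 + 0.0584)^(-8) = 0.36496
Numerator: $23,900.00 * 0.0584 = 1395.76
PMT = 1395.76 / 0.36496 = $3,824.42

$3,824.42


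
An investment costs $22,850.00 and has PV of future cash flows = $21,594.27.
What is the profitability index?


Formula: PI = PV(cash flows) / initial investment
Substituting: PI = $21,594.27 / $22,850.00
PI = 0.945

0.945


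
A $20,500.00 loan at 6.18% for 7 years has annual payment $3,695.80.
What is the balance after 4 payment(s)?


Formula: Balance = PV*(1+r)^k - PMT*((1+r)^k - 1)/r
Growth: (1 + 0.0618)^4 = 1.271074
Accumulated factor: ((1+r)^k - 1)/r = 4.386313
Balance = $20,500.00 * 1.271074 - $3,695.80 * 4.386313
Balance = $9,846.08

$9,846.08


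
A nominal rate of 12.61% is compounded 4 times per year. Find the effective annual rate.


Formula: EAR = (1 + r/m)^m - 1
Period rate: r/m = 0.1261 / 4 = 0.031525
Compounding: (1 + 0.031525)^4 = 1.132189
EAR = 1.132189 - 1 = 0.132189

0.132189


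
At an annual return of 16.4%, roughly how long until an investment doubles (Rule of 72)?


Formula: Years ≈ 72 / r
Substituting: Years ≈ 72 / 16.4
Years ≈ 4.4

4.4 years


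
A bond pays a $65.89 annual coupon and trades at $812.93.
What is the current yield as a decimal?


Formula: Current yield = annual coupon / price
Substituting: CY = $65.89 / $812.93
CY = 0.081052

0.081052


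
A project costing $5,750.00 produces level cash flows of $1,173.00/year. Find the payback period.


Formula: Payback = investment / annual cash flow
Substituting: Payback = $5,750.00 / $1,173.00
Payback = 4.902 years

4.902 years


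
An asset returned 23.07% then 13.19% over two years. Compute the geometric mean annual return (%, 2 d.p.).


Formula: Geometric mean = ((1+r1)*(1+r2))^(1/2) - 1
Product: (1 + 0.2307) * (1 + 0.1319) = 1.2307 * 1.1319 = 1.393029
Square root: 1.393029^0.5 = 1.180267
Geometric mean = 1.180267 - 1 = 0.180267
As percentage: 18.03%

18.03%


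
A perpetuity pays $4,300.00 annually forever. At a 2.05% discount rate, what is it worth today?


Formula: PV = C / r
Substituting: PV = $4,300.00 / 0.0205
PV = $209,756.10

$209,756.10


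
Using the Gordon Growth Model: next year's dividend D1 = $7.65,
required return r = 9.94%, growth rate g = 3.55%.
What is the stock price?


Formula: P = D1 / (r - g)
Spread: r - g = 0.0994 - 0.0355 = 0.0639
Substituting: P = $7.65 / 0.0639
P = $119.72

$119.72


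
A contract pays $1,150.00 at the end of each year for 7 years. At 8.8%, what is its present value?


Formula: PV = PMT * (1 - (1+r)^(-n)) / r
Discount factor: (1 + 0.088)^(-7) = 0.554112
Bracket: 1 - 0.554112 = 0.445888
PV = $1,150.00 * 0.445888 / 0.088 = $5,826.94

$5,826.94


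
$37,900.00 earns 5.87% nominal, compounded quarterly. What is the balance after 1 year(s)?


Formula: FV = P * (1 + r/m)^(m*t)
Period rate: r/m = 0.0587 / 4 = 0.014675
Total periods: m*t = 4 * 1 = 4
Growth factor: (1 + 0.014675)^4 = 1.060005
FV = $37,900.00 * 1.060005 = $40,174.18

$40,174.18


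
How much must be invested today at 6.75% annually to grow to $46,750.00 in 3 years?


Formula: PV = FV / (1 + r)^n
Substituting: PV = $46,750.00 / (1 + 0.0675)^3
Discount factor: (1.0675)^3 = 1.216476
PV = $46,750.00 / 1.216476 = $38,430.67

$38,430.67


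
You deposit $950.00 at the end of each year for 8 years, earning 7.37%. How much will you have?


Formula: FV = PMT * ((1+r)^n - 1) / r
Growth factor: (1 + 0.0737)^8 = 1.766297
Numerator: 1.766297 - 1 = 0.766297
FV = $950.00 * 0.766297 / 0.0737 = $9,877.64

$9,877.64


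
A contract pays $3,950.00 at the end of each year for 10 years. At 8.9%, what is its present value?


Formula: PV = PMT * (1 - (1+r)^(-n)) / r
Discount factor: (1 + 0.089)^(-10) = 0.426306
Bracket: 1 - 0.426306 = 0.573694
PV = $3,950.00 * 0.573694 / 0.089 = $25,461.71

$25,461.71


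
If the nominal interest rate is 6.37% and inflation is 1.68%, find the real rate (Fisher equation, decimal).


Formula: (1 + r_real) = (1 + r_nom) / (1 + inflation)
Substituting: (1 + r_real) = 1.0637 / 1.0168
(1 + r_real) = 1.046125
r_real = 1.046125 - 1 = 0.046125

0.046125


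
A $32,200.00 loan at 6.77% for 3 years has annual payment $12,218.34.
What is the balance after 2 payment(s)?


Formula: Balance = PV*(1+r)^k - PMT*((1+r)^k - 1)/r
Growth: (1 + 0.0677)^2 = 1.139983
Accumulated factor: ((1+r)^k - 1)/r = 2.0677
Balance = $32,200.00 * 1.139983 - $12,218.34 * 2.0677
Balance = $11,443.60

$11,443.60


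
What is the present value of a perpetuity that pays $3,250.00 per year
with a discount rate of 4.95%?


Formula: PV = C / r
Substituting: PV = $3,250.00 / 0.0495
PV = $65,656.57

$65,656.57


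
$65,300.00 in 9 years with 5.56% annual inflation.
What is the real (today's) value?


Formula: Real value = nominal / (1 + inflation)^years
Price level: (1 + 0.0556)^9 = 1.6274
Real value = $65,300.00 / 1.6274 = $40,125.34

$40,125.34


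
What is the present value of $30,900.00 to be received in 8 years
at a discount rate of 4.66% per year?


Formula: PV = FV / (1 + r)^n
Substituting: PV = $30,900.00 / (1 + 0.0466)^8
Discount factor: (1.0466)^8 = 1.439613
PV = $30,900.00 / 1.439613 = $21,464.10

$21,464.10


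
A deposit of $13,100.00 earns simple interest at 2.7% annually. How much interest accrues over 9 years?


Formula: I = P * r * t
Substituting: I = $13,100.00 * 0.027 * 9
Step: I = $13,100.00 * 0.243
I = $3,183.30

$3,183.30


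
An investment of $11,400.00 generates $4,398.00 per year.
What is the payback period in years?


Formula: Payback = investment / annual cash flow
Substituting: Payback = $11,400.00 / $4,398.00
Payback = 2.5921 years

2.5921 years


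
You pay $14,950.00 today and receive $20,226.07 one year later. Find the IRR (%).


Formula: IRR = C1/C0 - 1
Substituting: IRR = $20,226.07 / $14,950.00 - 1
Ratio: 1.352914 - 1 = 0.352914
IRR = 35.2914%

35.2914%


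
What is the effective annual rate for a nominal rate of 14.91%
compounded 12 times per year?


Formula: EAR = (1 + r/m)^m - 1
Period rate: r/m = 0.1491 / 12 = 0.012425
Compounding: (1 + 0.012425)^12 = 1.159723
EAR = 1.159723 - 1 = 0.159723

0.159723


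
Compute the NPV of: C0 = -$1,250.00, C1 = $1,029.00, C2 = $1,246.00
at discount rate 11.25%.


Formula: NPV = C0 + C1/(1+r) + C2/(1+r)^2
Discount C1: $1,029.00 / (1 + 0.1125) = $924.94
Discount C2: $1,246.00 / (1 + 0.1125)^2 = $1,006.74
NPV = -$1,250.00 + $924.94 + $1,006.74 = $681.69

$681.69


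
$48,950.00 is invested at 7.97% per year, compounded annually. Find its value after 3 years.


Formula: FV = P * (1 + r)^n
Substituting: FV = $48,950.00 * (1 + 0.0797)^3
Growth factor: (1.0797)^3 = 1.258663
FV = $48,950.00 * 1.258663 = $61,611.53

$61,611.53


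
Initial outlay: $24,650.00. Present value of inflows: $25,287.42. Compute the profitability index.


Formula: PI = PV(cash flows) / initial investment
Substituting: PI = $25,287.42 / $24,650.00
PI = 1.0259

1.0259


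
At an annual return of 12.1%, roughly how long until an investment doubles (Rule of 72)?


Formula: Years ≈ 72 / r
Substituting: Years ≈ 72 / 12.1
Years ≈ 6.0

6.0 years


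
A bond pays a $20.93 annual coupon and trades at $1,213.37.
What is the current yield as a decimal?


Formula: Current yield = annual coupon / price
Substituting: CY = $20.93 / $1,213.37
CY = 0.017249

0.017249


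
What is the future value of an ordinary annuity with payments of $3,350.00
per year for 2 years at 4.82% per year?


Formula: FV = PMT * ((1+r)^n - 1) / r
Growth factor: (1 + 0.0482)^2 = 1.098723
Numerator: 1.098723 - 1 = 0.098723
FV = $3,350.00 * 0.098723 / 0.0482 = $6,861.47

$6,861.47


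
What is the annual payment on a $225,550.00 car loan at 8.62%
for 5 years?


Formula: PMT = PV * r / (1 - (1+r)^(-n))
Denominator: 1 - (1 + 0.0862)^(-5) = 0.33862
Numerator: $225,550.00 * 0.0862 = 19442.41
PMT = 19442.41 / 0.33862 = $57,416.59

$57,416.59


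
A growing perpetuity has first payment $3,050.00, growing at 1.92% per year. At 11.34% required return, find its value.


Formula: PV = C / (r - g)
Spread: r - g = 0.1134 - 0.0192 = 0.0942
Substituting: PV = $3,050.00 / 0.0942
PV = $32,377.92

$32,377.92


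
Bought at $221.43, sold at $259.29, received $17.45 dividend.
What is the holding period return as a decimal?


Formula: HPR = (P1 - P0 + D) / P0
Gain: $259.29 - $221.43 + $17.45 = $55.31
HPR = $55.31 / $221.43 = 0.2498

0.2498


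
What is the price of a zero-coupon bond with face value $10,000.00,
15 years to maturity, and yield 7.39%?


Formula: Price = FV / (1 + r)^n
Substituting: Price = $10,000.00 / (1 + 0.0739)^15
Discount factor: (1.0739)^15 = 2.913786
Price = $10,000.00 / 2.913786 = $3,431.96

$3,431.96


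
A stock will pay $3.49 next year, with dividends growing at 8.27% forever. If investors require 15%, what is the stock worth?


Formula: P = D1 / (r - g)
Spread: r - g = 0.15 - 0.0827 = 0.0673
Substituting: P = $3.49 / 0.0673
P = $51.86

$51.86


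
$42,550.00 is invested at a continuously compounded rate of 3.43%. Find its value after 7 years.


Formula: FV = P * e^(r*t)
Exponent: r*t = 0.0343 * 7 = 0.2401
e^(0.2401) = 1.271376
FV = $42,550.00 * 1.271376 = $54,097.06

$54,097.06


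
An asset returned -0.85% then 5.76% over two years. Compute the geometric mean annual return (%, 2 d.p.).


Formula: Geometric mean = ((1+r1)*(1+r2))^(1/2) - 1
Product: (1 + -0.0085) * (1 + 0.0576) = 0.9915 * 1.0576 = 1.04861
Square root: 1.04861^0.5 = 1.024017
Geometric mean = 1.024017 - 1 = 0.024017
As percentage: 2.40%

2.40%


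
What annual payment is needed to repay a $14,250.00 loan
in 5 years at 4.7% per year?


Formula: PMT = PV * r / (1 - (1+r)^(-n))
Denominator: 1 - (1 + 0.047)^(-5) = 0.205184
Numerator: $14,250.00 * 0.047 = 669.75
PMT = 669.75 / 0.205184 = $3,264.14

$3,264.14


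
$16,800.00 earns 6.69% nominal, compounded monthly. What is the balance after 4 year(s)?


Formula: FV = P * (1 + r/m)^(m*t)
Period rate: r/m = 0.0669 / 12 = 0.005575
Total periods: m*t = 12 * 4 = 48
Growth factor: (1 + 0.005575)^48 = 1.305853
FV = $16,800.00 * 1.305853 = $21,938.34

$21,938.34


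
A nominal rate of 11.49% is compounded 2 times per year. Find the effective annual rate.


Formula: EAR = (1 + r/m)^m - 1
Period rate: r/m = 0.1149 / 2 = 0.05745
Compounding: (1 + 0.05745)^2 = 1.118201
EAR = 1.118201 - 1 = 0.118201

0.118201


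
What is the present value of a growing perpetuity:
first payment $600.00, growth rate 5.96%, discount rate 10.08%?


Formula: PV = C / (r - g)
Spread: r - g = 0.1008 - 0.0596 = 0.0412
Substituting: PV = $600.00 / 0.0412
PV = $14,563.11

$14,563.11


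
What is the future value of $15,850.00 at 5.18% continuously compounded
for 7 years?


Formula: FV = P * e^(r*t)
Exponent: r*t = 0.0518 * 7 = 0.3626
e^(0.3626) = 1.437061
FV = $15,850.00 * 1.437061 = $22,777.42

$22,777.42


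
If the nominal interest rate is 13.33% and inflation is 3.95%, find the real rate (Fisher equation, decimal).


Formula: (1 + r_real) = (1 + r_nom) / (1 + inflation)
Substituting: (1 + r_real) = 1.1333 / 1.0395
(1 + r_real) = 1.090236
r_real = 1.090236 - 1 = 0.090236

0.090236


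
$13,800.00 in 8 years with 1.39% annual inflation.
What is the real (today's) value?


Formula: Real value = nominal / (1 + inflation)^years
Price level: (1 + 0.0139)^8 = 1.116763
Real value = $13,800.00 / 1.116763 = $12,357.14

$12,357.14


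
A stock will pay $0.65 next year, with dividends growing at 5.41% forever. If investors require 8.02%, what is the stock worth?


Formula: P = D1 / (r - g)
Spread: r - g = 0.0802 - 0.0541 = 0.0261
Substituting: P = $0.65 / 0.0261
P = $24.90

$24.90


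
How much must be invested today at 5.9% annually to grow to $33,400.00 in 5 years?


Formula: PV = FV / (1 + r)^n
Substituting: PV = $33,400.00 / (1 + 0.059)^5
Discount factor: (1.059)^5 = 1.331925
PV = $33,400.00 / 1.331925 = $25,076.49

$25,076.49


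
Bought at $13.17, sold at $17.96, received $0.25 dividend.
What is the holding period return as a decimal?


Formula: HPR = (P1 - P0 + D) / P0
Gain: $17.96 - $13.17 + $0.25 = $5.04
HPR = $5.04 / $13.17 = 0.3827

0.3827


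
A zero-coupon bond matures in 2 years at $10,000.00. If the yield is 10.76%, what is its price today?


Formula: Price = FV / (1 + r)^n
Substituting: Price = $10,000.00 / (1 + 0.1076)^2
Discount factor: (1.1076)^2 = 1.226778
Price = $10,000.00 / 1.226778 = $8,151.44

$8,151.44


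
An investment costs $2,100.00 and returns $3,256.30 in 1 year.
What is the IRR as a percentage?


Formula: IRR = C1/C0 - 1
Substituting: IRR = $3,256.30 / $2,100.00 - 1
Ratio: 1.550619 - 1 = 0.550619
IRR = 55.0619%

55.0619%


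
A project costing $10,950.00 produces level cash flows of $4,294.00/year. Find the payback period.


Formula: Payback = investment / annual cash flow
Substituting: Payback = $10,950.00 / $4,294.00
Payback = 2.5501 years

2.5501 years


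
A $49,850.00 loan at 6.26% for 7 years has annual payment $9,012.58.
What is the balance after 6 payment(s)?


Formula: Balance = PV*(1+r)^k - PMT*((1+r)^k - 1)/r
Growth: (1 + 0.0626)^6 = 1.439524
Accumulated factor: ((1+r)^k - 1)/r = 7.021148
Balance = $49,850.00 * 1.439524 - $9,012.58 * 7.021148
Balance = $8,481.61

$8,481.61


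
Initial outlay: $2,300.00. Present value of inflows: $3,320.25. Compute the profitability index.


Formula: PI = PV(cash flows) / initial investment
Substituting: PI = $3,320.25 / $2,300.00
PI = 1.4436

1.4436


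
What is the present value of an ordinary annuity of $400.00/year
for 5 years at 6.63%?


Formula: PV = PMT * (1 - (1+r)^(-n)) / r
Discount factor: (1 + 0.0663)^(-5) = 0.725442
Bracket: 1 - 0.725442 = 0.274558
PV = $400.00 * 0.274558 / 0.0663 = $1,656.46

$1,656.46


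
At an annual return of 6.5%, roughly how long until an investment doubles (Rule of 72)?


Formula: Years ≈ 72 / r
Substituting: Years ≈ 72 / 6.5
Years ≈ 11.1

11.1 years


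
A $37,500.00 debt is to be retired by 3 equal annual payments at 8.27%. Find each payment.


Formula: PMT = PV * r / (1 - (1+r)^(-n))
Denominator: 1 - (1 + 0.0827)^(-3) = 0.212092
Numerator: $37,500.00 * 0.0827 = 3101.25
PMT = 3101.25 / 0.212092 = $14,622.20

$14,622.20


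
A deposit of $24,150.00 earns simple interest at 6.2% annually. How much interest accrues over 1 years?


Formula: I = P * r * t
Substituting: I = $24,150.00 * 0.062 * 1
Step: I = $24,150.00 * 0.062
I = $1,497.30

$1,497.30


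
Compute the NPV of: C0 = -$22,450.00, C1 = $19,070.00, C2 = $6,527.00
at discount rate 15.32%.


Formula: NPV = C0 + C1/(1+r) + C2/(1+r)^2
Discount C1: $19,070.00 / (1 + 0.1532) = $16,536.59
Discount C2: $6,527.00 / (1 + 0.1532)^2 = $4,908.00
NPV = -$22,450.00 + $16,536.59 + $4,908.00 = -$1,005.41

-$1,005.41


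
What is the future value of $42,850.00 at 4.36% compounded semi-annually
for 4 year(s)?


Formula: FV = P * (1 + r/m)^(m*t)
Period rate: r/m = 0.0436 / 2 = 0.0218
Total periods: m*t = 2 * 4 = 8
Growth factor: (1 + 0.0218)^8 = 1.188303
FV = $42,850.00 * 1.188303 = $50,918.78

$50,918.78


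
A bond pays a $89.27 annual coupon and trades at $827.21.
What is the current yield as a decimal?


Formula: Current yield = annual coupon / price
Substituting: CY = $89.27 / $827.21
CY = 0.107917

0.107917


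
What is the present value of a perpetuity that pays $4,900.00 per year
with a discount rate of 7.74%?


Formula: PV = C / r
Substituting: PV = $4,900.00 / 0.0774
PV = $63,307.49

$63,307.49


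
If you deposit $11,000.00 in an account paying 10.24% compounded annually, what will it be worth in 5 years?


Formula: FV = P * (1 + r)^n
Substituting: FV = $11,000.00 * (1 + 0.1024)^5
Growth factor: (1.1024)^5 = 1.628156
FV = $11,000.00 * 1.628156 = $17,909.72

$17,909.72


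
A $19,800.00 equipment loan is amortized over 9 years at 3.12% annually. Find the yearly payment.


Formula: PMT = PV * r / (1 - (1+r)^(-n))
Denominator: 1 - (1 + 0.0312)^(-9) = 0.241573
Numerator: $19,800.00 * 0.0312 = 617.76
PMT = 617.76 / 0.241573 = $2,557.24

$2,557.24


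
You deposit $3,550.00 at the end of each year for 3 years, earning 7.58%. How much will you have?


Formula: FV = PMT * ((1+r)^n - 1) / r
Growth factor: (1 + 0.0758)^3 = 1.245072
Numerator: 1.245072 - 1 = 0.245072
FV = $3,550.00 * 0.245072 / 0.0758 = $11,477.67

$11,477.67


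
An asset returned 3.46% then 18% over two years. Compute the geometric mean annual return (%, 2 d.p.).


Formula: Geometric mean = ((1+r1)*(1+r2))^(1/2) - 1
Product: (1 + 0.0346) * (1 + 0.18) = 1.0346 * 1.18 = 1.220828
Square root: 1.220828^0.5 = 1.104911
Geometric mean = 1.104911 - 1 = 0.104911
As percentage: 10.49%

10.49%


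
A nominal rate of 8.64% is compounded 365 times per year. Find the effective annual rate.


Formula: EAR = (1 + r/m)^m - 1
Period rate: r/m = 0.0864 / 365 = 0.000237
Compounding: (1 + 0.000237)^365 = 1.090231
EAR = 1.090231 - 1 = 0.090231

0.090231


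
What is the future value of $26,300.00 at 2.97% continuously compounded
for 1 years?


Formula: FV = P * e^(r*t)
Exponent: r*t = 0.0297 * 1 = 0.0297
e^(0.0297) = 1.030145
FV = $26,300.00 * 1.030145 = $27,092.83

$27,092.83


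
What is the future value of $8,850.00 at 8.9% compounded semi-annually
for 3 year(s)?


Formula: FV = P * (1 + r/m)^(m*t)
Period rate: r/m = 0.089 / 2 = 0.0445
Total periods: m*t = 2 * 3 = 6
Growth factor: (1 + 0.0445)^6 = 1.298526
FV = $8,850.00 * 1.298526 = $11,491.96

$11,491.96


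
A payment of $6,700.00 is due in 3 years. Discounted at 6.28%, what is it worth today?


Formula: PV = FV / (1 + r)^n
Substituting: PV = $6,700.00 / (1 + 0.0628)^3
Discount factor: (1.0628)^3 = 1.200479
PV = $6,700.00 / 1.200479 = $5,581.10

$5,581.10


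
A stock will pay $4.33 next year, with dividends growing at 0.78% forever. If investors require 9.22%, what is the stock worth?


Formula: P = D1 / (r - g)
Spread: r - g = 0.0922 - 0.0078 = 0.0844
Substituting: P = $4.33 / 0.0844
P = $51.30

$51.30


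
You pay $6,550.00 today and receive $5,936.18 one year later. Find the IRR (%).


Formula: IRR = C1/C0 - 1
Substituting: IRR = $5,936.18 / $6,550.00 - 1
Ratio: 0.906287 - 1 = -0.093713
IRR = -9.3713%

-9.3713%


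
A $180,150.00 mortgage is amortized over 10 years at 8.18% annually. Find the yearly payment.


Formula: PMT = PV * r / (1 - (1+r)^(-n))
Denominator: 1 - (1 + 0.0818)^(-10) = 0.544456
Numerator: $180,150.00 * 0.0818 = 14736.27
PMT = 14736.27 / 0.544456 = $27,066.04

$27,066.04


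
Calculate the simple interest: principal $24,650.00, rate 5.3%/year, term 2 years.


Formula: I = P * r * t
Substituting: I = $24,650.00 * 0.053 * 2
Step: I = $24,650.00 * 0.106
I = $2,612.90

$2,612.90


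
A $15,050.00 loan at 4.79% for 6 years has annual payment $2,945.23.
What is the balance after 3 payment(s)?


Formula: Balance = PV*(1+r)^k - PMT*((1+r)^k - 1)/r
Growth: (1 + 0.0479)^3 = 1.150693
Accumulated factor: ((1+r)^k - 1)/r = 3.145994
Balance = $15,050.00 * 1.150693 - $2,945.23 * 3.145994
Balance = $8,052.25

$8,052.25


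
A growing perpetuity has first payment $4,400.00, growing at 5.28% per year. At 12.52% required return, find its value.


Formula: PV = C / (r - g)
Spread: r - g = 0.1252 - 0.0528 = 0.0724
Substituting: PV = $4,400.00 / 0.0724
PV = $60,773.48

$60,773.48


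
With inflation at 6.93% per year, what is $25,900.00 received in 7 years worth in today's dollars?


Formula: Real value = nominal / (1 + inflation)^years
Price level: (1 + 0.0693)^7 = 1.598442
Real value = $25,900.00 / 1.598442 = $16,203.27

$16,203.27


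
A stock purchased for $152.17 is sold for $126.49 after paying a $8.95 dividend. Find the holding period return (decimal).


Formula: HPR = (P1 - P0 + D) / P0
Gain: $126.49 - $152.17 + $8.95 = -$16.73
HPR = -$16.73 / $152.17 = -0.1099

-0.1099


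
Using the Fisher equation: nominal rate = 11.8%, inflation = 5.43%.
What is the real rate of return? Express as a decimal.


Formula: (1 + r_real) = (1 + r_nom) / (1 + inflation)
Substituting: (1 + r_real) = 1.118 / 1.0543
(1 + r_real) = 1.060419
r_real = 1.060419 - 1 = 0.060419

0.060419


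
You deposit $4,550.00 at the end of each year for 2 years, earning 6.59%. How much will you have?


Formula: FV = PMT * ((1+r)^n - 1) / r
Growth factor: (1 + 0.0659)^2 = 1.136143
Numerator: 1.136143 - 1 = 0.136143
FV = $4,550.00 * 0.136143 / 0.0659 = $9,399.85

$9,399.85


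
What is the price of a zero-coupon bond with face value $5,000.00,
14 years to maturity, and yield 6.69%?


Formula: Price = FV / (1 + r)^n
Substituting: Price = $5,000.00 / (1 + 0.0669)^14
Discount factor: (1.0669)^14 = 2.475894
Price = $5,000.00 / 2.475894 = $2,019.47

$2,019.47


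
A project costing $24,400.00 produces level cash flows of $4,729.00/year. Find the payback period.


Formula: Payback = investment / annual cash flow
Substituting: Payback = $24,400.00 / $4,729.00
Payback = 5.1597 years

5.1597 years


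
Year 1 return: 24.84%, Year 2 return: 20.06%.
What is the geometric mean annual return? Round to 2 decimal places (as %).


Formula: Geometric mean = ((1+r1)*(1+r2))^(1/2) - 1
Product: (1 + 0.2484) * (1 + 0.2006) = 1.2484 * 1.2006 = 1.498829
Square root: 1.498829^0.5 = 1.224267
Geometric mean = 1.224267 - 1 = 0.224267
As percentage: 22.43%

22.43%


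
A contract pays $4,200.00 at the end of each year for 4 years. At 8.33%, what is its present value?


Formula: PV = PMT * (1 - (1+r)^(-n)) / r
Discount factor: (1 + 0.0833)^(-4) = 0.726114
Bracket: 1 - 0.726114 = 0.273886
PV = $4,200.00 * 0.273886 / 0.0833 = $13,809.36

$13,809.36


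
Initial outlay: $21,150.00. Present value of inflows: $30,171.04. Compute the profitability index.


Formula: PI = PV(cash flows) / initial investment
Substituting: PI = $30,171.04 / $21,150.00
PI = 1.4265

1.4265


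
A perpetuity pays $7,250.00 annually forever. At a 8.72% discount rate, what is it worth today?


Formula: PV = C / r
Substituting: PV = $7,250.00 / 0.0872
PV = $83,142.20

$83,142.20


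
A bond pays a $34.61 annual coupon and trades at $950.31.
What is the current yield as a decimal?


Formula: Current yield = annual coupon / price
Substituting: CY = $34.61 / $950.31
CY = 0.03642

0.03642


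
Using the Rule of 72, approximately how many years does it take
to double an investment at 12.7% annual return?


Formula: Years ≈ 72 / r
Substituting: Years ≈ 72 / 12.7
Years ≈ 5.7

5.7 years


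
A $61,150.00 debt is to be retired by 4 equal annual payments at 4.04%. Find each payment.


Formula: PMT = PV * r / (1 - (1+r)^(-n))
Denominator: 1 - (1 + 0.0404)^(-4) = 0.14651
Numerator: $61,150.00 * 0.0404 = 2470.46
PMT = 2470.46 / 0.14651 = $16,862.10

$16,862.10


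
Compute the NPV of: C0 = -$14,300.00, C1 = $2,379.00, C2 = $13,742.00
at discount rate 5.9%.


Formula: NPV = C0 + C1/(1+r) + C2/(1+r)^2
Discount C1: $2,379.00 / (1 + 0.059) = $2,246.46
Discount C2: $13,742.00 / (1 + 0.059)^2 = $12,253.44
NPV = -$14,300.00 + $2,246.46 + $12,253.44 = $199.90

$199.90


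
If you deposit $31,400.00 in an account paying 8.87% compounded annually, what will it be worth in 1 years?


Formula: FV = P * (1 + r)^n
Substituting: FV = $31,400.00 * (1 + 0.0887)^1
Growth factor: (1.0887)^1 = 1.0887
FV = $31,400.00 * 1.0887 = $34,185.18

$34,185.18


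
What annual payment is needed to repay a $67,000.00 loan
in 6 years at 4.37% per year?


Formula: PMT = PV * r / (1 - (1+r)^(-n))
Denominator: 1 - (1 + 0.0437)^(-6) = 0.226348
Numerator: $67,000.00 * 0.0437 = 2927.9
PMT = 2927.9 / 0.226348 = $12,935.42

$12,935.42


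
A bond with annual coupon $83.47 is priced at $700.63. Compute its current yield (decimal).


Formula: Current yield = annual coupon / price
Substituting: CY = $83.47 / $700.63
CY = 0.119136

0.119136


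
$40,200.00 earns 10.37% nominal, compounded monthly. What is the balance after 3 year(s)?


Formula: FV = P * (1 + r/m)^(m*t)
Period rate: r/m = 0.1037 / 12 = 0.008642
Total periods: m*t = 12 * 3 = 36
Growth factor: (1 + 0.008642)^36 = 1.363103
FV = $40,200.00 * 1.363103 = $54,796.73

$54,796.73


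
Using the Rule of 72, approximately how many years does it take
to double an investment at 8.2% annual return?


Formula: Years ≈ 72 / r
Substituting: Years ≈ 72 / 8.2
Years ≈ 8.8

8.8 years


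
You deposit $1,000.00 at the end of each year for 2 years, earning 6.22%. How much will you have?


Formula: FV = PMT * ((1+r)^n - 1) / r
Growth factor: (1 + 0.0622)^2 = 1.128269
Numerator: 1.128269 - 1 = 0.128269
FV = $1,000.00 * 0.128269 / 0.0622 = $2,062.20

$2,062.20


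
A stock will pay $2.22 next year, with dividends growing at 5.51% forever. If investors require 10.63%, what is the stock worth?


Formula: P = D1 / (r - g)
Spread: r - g = 0.1063 - 0.0551 = 0.0512
Substituting: P = $2.22 / 0.0512
P = $43.36

$43.36


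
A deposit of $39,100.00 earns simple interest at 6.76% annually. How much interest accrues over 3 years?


Formula: I = P * r * t
Substituting: I = $39,100.00 * 0.0676 * 3
Step: I = $39,100.00 * 0.2028
I = $7,929.48

$7,929.48


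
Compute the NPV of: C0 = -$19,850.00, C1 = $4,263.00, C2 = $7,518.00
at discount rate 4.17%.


Formula: NPV = C0 + C1/(1+r) + C2/(1+r)^2
Discount C1: $4,263.00 / (1 + 0.0417) = $4,092.35
Discount C2: $7,518.00 / (1 + 0.0417)^2 = $6,928.15
NPV = -$19,850.00 + $4,092.35 + $6,928.15 = -$8,829.51

-$8,829.51


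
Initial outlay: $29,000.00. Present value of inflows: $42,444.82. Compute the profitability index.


Formula: PI = PV(cash flows) / initial investment
Substituting: PI = $42,444.82 / $29,000.00
PI = 1.4636

1.4636


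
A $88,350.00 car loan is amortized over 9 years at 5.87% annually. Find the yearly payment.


Formula: PMT = PV * r / (1 - (1+r)^(-n))
Denominator: 1 - (1 + 0.0587)^(-9) = 0.401528
Numerator: $88,350.00 * 0.0587 = 5186.145
PMT = 5186.145 / 0.401528 = $12,916.02

$12,916.02


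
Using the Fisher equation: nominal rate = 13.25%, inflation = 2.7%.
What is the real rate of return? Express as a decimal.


Formula: (1 + r_real) = (1 + r_nom) / (1 + inflation)
Substituting: (1 + r_real) = 1.1325 / 1.027
(1 + r_real) = 1.102726
r_real = 1.102726 - 1 = 0.102726

0.102726


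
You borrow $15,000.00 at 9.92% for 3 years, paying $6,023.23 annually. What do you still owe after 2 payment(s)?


Formula: Balance = PV*(1+r)^k - PMT*((1+r)^k - 1)/r
Growth: (1 + 0.0992)^2 = 1.208241
Accumulated factor: ((1+r)^k - 1)/r = 2.0992
Balance = $15,000.00 * 1.208241 - $6,023.23 * 2.0992
Balance = $5,479.65

$5,479.65


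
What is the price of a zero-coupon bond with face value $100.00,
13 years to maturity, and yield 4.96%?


Formula: Price = FV / (1 + r)^n
Substituting: Price = $100.00 / (1 + 0.0496)^13
Discount factor: (1.0496)^13 = 1.876332
Price = $100.00 / 1.876332 = $53.30

$53.30


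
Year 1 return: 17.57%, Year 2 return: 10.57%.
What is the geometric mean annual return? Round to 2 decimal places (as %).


Formula: Geometric mean = ((1+r1)*(1+r2))^(1/2) - 1
Product: (1 + 0.1757) * (1 + 0.1057) = 1.1757 * 1.1057 = 1.299971
Square root: 1.299971^0.5 = 1.140163
Geometric mean = 1.140163 - 1 = 0.140163
As percentage: 14.02%

14.02%


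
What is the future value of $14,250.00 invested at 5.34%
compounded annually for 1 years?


Formula: FV = P * (1 + r)^n
Substituting: FV = $14,250.00 * (1 + 0.0534)^1
Growth factor: (1.0534)^1 = 1.0534
FV = $14,250.00 * 1.0534 = $15,010.95

$15,010.95


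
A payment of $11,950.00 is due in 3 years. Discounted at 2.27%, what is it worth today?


Formula: PV = FV / (1 + r)^n
Substituting: PV = $11,950.00 / (1 + 0.0227)^3
Discount factor: (1.0227)^3 = 1.069658
PV = $11,950.00 / 1.069658 = $11,171.80

$11,171.80


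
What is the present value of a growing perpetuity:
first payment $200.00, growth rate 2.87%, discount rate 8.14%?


Formula: PV = C / (r - g)
Spread: r - g = 0.0814 - 0.0287 = 0.0527
Substituting: PV = $200.00 / 0.0527
PV = $3,795.07

$3,795.07


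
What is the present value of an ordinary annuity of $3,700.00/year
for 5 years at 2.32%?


Formula: PV = PMT * (1 - (1+r)^(-n)) / r
Discount factor: (1 + 0.0232)^(-5) = 0.891656
Bracket: 1 - 0.891656 = 0.108344
PV = $3,700.00 * 0.108344 / 0.0232 = $17,279.00

$17,279.00


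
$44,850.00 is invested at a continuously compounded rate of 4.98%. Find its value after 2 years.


Formula: FV = P * e^(r*t)
Exponent: r*t = 0.0498 * 2 = 0.0996
e^(0.0996) = 1.104729
FV = $44,850.00 * 1.104729 = $49,547.09

$49,547.09


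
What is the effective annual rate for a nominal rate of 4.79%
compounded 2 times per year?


Formula: EAR = (1 + r/m)^m - 1
Period rate: r/m = 0.0479 / 2 = 0.02395
Compounding: (1 + 0.02395)^2 = 1.048474
EAR = 1.048474 - 1 = 0.048474

0.048474


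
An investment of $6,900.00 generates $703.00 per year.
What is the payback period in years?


Formula: Payback = investment / annual cash flow
Substituting: Payback = $6,900.00 / $703.00
Payback = 9.8151 years

9.8151 years


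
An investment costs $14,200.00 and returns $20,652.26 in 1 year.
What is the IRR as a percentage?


Formula: IRR = C1/C0 - 1
Substituting: IRR = $20,652.26 / $14,200.00 - 1
Ratio: 1.454385 - 1 = 0.454385
IRR = 45.4385%

45.4385%


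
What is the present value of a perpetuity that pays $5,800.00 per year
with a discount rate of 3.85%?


Formula: PV = C / r
Substituting: PV = $5,800.00 / 0.0385
PV = $150,649.35

$150,649.35


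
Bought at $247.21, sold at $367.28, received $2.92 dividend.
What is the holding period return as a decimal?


Formula: HPR = (P1 - P0 + D) / P0
Gain: $367.28 - $247.21 + $2.92 = $122.99
HPR = $122.99 / $247.21 = 0.4975

0.4975


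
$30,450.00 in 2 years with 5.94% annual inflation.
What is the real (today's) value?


Formula: Real value = nominal / (1 + inflation)^years
Price level: (1 + 0.0594)^2 = 1.122328
Real value = $30,450.00 / 1.122328 = $27,131.10

$27,131.10


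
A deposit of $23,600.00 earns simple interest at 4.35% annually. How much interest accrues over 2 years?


Formula: I = P * r * t
Substituting: I = $23,600.00 * 0.0435 * 2
Step: I = $23,600.00 * 0.087
I = $2,053.20

$2,053.20


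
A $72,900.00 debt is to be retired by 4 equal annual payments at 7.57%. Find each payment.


Formula: PMT = PV * r / (1 - (1+r)^(-n))
Denominator: 1 - (1 + 0.0757)^(-4) = 0.253147
Numerator: $72,900.00 * 0.0757 = 5518.53
PMT = 5518.53 / 0.253147 = $21,799.73

$21,799.73
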